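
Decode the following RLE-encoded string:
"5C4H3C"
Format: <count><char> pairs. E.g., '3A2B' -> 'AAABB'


Expanding each <count><char> pair:
  5C -> 'CCCCC'
  4H -> 'HHHH'
  3C -> 'CCC'

Decoded = CCCCCHHHHCCC


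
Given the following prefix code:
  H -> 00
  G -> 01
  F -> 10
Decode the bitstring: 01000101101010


Decoding step by step:
Bits 01 -> G
Bits 00 -> H
Bits 01 -> G
Bits 01 -> G
Bits 10 -> F
Bits 10 -> F
Bits 10 -> F


Decoded message: GHGGFFF


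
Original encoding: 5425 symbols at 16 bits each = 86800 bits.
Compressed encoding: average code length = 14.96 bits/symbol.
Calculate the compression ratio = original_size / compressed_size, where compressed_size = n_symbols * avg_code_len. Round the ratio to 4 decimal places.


original_size = n_symbols * orig_bits = 5425 * 16 = 86800 bits
compressed_size = n_symbols * avg_code_len = 5425 * 14.96 = 81158.0 bits
ratio = original_size / compressed_size = 86800 / 81158.0 = 1.0695

Compression ratio = 1.0695


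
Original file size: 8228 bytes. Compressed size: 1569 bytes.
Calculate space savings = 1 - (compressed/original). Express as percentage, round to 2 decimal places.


ratio = compressed/original = 1569/8228 = 0.19069
savings = 1 - ratio = 1 - 0.19069 = 0.80931
as a percentage: 0.80931 * 100 = 80.93%

Space savings = 1 - 1569/8228 = 80.93%


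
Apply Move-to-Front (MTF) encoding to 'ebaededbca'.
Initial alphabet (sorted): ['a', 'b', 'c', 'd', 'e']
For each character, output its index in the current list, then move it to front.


MTF encoding:
'e': index 4 in ['a', 'b', 'c', 'd', 'e'] -> ['e', 'a', 'b', 'c', 'd']
'b': index 2 in ['e', 'a', 'b', 'c', 'd'] -> ['b', 'e', 'a', 'c', 'd']
'a': index 2 in ['b', 'e', 'a', 'c', 'd'] -> ['a', 'b', 'e', 'c', 'd']
'e': index 2 in ['a', 'b', 'e', 'c', 'd'] -> ['e', 'a', 'b', 'c', 'd']
'd': index 4 in ['e', 'a', 'b', 'c', 'd'] -> ['d', 'e', 'a', 'b', 'c']
'e': index 1 in ['d', 'e', 'a', 'b', 'c'] -> ['e', 'd', 'a', 'b', 'c']
'd': index 1 in ['e', 'd', 'a', 'b', 'c'] -> ['d', 'e', 'a', 'b', 'c']
'b': index 3 in ['d', 'e', 'a', 'b', 'c'] -> ['b', 'd', 'e', 'a', 'c']
'c': index 4 in ['b', 'd', 'e', 'a', 'c'] -> ['c', 'b', 'd', 'e', 'a']
'a': index 4 in ['c', 'b', 'd', 'e', 'a'] -> ['a', 'c', 'b', 'd', 'e']


Output: [4, 2, 2, 2, 4, 1, 1, 3, 4, 4]


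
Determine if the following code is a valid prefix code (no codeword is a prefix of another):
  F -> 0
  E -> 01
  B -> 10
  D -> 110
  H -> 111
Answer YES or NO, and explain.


Checking each pair (does one codeword prefix another?):
  F='0' vs E='01': prefix -- VIOLATION

NO -- this is NOT a valid prefix code. F (0) is a prefix of E (01).


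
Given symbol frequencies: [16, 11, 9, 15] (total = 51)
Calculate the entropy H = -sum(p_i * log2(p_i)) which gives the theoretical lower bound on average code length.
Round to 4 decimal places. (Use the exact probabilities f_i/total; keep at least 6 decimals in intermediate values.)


Per-symbol terms -p_i * log2(p_i) with p_i = f_i/51:
  p = 16/51 = 0.313725: log2(p) = -1.672425, -p*log2(p) = 0.524682
  p = 11/51 = 0.215686: log2(p) = -2.212994, -p*log2(p) = 0.477312
  p = 9/51 = 0.176471: log2(p) = -2.502500, -p*log2(p) = 0.441618
  p = 15/51 = 0.294118: log2(p) = -1.765535, -p*log2(p) = 0.519275
H = 0.524682 + 0.477312 + 0.441618 + 0.519275 = 1.962887

H = 1.9629 bits/symbol


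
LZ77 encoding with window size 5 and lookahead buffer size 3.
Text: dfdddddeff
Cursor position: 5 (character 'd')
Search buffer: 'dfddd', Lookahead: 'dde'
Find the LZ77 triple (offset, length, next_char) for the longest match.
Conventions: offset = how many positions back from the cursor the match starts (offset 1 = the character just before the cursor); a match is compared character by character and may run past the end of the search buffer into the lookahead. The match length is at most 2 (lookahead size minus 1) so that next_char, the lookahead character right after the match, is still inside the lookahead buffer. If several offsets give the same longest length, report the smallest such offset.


Try each offset into the search buffer:
  offset=1 (pos 4, char 'd'): match length 2
  offset=2 (pos 3, char 'd'): match length 2
  offset=3 (pos 2, char 'd'): match length 2
  offset=4 (pos 1, char 'f'): match length 0
  offset=5 (pos 0, char 'd'): match length 1
Longest match has length 2, found at offsets 1, 2, 3; take the smallest, offset 1.
next_char = character at position 5 + 2 = 7 -> 'e'

Best match: offset=1, length=2 (matching 'dd' starting at position 4)
LZ77 triple: (1, 2, 'e')


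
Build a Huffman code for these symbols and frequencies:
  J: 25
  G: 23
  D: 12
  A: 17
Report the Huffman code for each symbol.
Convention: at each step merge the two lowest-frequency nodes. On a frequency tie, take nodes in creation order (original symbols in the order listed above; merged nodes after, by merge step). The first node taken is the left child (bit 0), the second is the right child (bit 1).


Huffman tree construction:
Step 1: Merge D(12) + A(17) = 29
Step 2: Merge G(23) + J(25) = 48
Step 3: Merge (D+A)(29) + (G+J)(48) = 77
Read each symbol's code off the tree from the root (left child = 0, right child = 1).

Codes:
  J: 11 (length 2)
  G: 10 (length 2)
  D: 00 (length 2)
  A: 01 (length 2)
Average code length: 154/77 = 2.0000 bits/symbol


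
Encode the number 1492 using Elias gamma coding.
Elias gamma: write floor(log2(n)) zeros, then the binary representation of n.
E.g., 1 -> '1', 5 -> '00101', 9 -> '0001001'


num_bits = floor(log2(1492)) + 1 = 11
leading_zeros = num_bits - 1 = 10
binary(1492) = 10111010100

Elias gamma(1492) = '0000000000' + '10111010100' = 000000000010111010100 (21 bits)


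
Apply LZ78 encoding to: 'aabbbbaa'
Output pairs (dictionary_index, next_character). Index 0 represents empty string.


LZ78 encoding steps:
Dictionary: {0: ''}
Step 1: w='' (idx 0), next='a' -> output (0, 'a'), add 'a' as idx 1
Step 2: w='a' (idx 1), next='b' -> output (1, 'b'), add 'ab' as idx 2
Step 3: w='' (idx 0), next='b' -> output (0, 'b'), add 'b' as idx 3
Step 4: w='b' (idx 3), next='b' -> output (3, 'b'), add 'bb' as idx 4
Step 5: w='a' (idx 1), next='a' -> output (1, 'a'), add 'aa' as idx 5


Encoded: [(0, 'a'), (1, 'b'), (0, 'b'), (3, 'b'), (1, 'a')]


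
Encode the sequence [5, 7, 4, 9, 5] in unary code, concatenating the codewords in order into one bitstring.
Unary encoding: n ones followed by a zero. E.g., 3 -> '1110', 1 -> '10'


Encode each number as n ones followed by a terminating 0:
  5 -> 111110 (6 bits)
  7 -> 11111110 (8 bits)
  4 -> 11110 (5 bits)
  9 -> 1111111110 (10 bits)
  5 -> 111110 (6 bits)
Total length = 6 + 8 + 5 + 10 + 6 = 35 bits.

Unary([5, 7, 4, 9, 5]) = 11111011111110111101111111110111110 (35 bits)


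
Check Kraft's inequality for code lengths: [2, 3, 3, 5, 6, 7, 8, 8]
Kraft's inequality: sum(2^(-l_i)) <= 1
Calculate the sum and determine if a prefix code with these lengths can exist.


Sum = 2^(-2) + 2^(-3) + 2^(-3) + 2^(-5) + 2^(-6) + 2^(-7) + 2^(-8) + 2^(-8)
    = 0.25 + 0.125 + 0.125 + 0.03125 + 0.015625 + 0.0078125 + 0.00390625 + 0.00390625
    = 144/256 = 0.5625
Since 0.5625 <= 1, Kraft's inequality IS satisfied.
A prefix code with these lengths CAN exist.

Kraft sum = 0.5625. Satisfied.


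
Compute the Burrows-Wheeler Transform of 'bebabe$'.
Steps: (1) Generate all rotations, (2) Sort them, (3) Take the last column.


Rotations (sorted):
  0: $bebabe -> last char: e
  1: abe$beb -> last char: b
  2: babe$be -> last char: e
  3: be$beba -> last char: a
  4: bebabe$ -> last char: $
  5: e$bebab -> last char: b
  6: ebabe$b -> last char: b


BWT = ebea$bb


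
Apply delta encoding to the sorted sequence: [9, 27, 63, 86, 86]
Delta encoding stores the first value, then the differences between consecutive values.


First value: 9
Deltas:
  27 - 9 = 18
  63 - 27 = 36
  86 - 63 = 23
  86 - 86 = 0


Delta encoded: [9, 18, 36, 23, 0]


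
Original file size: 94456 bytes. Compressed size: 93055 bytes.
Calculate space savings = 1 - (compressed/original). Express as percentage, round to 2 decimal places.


ratio = compressed/original = 93055/94456 = 0.985168
savings = 1 - ratio = 1 - 0.985168 = 0.014832
as a percentage: 0.014832 * 100 = 1.48%

Space savings = 1 - 93055/94456 = 1.48%


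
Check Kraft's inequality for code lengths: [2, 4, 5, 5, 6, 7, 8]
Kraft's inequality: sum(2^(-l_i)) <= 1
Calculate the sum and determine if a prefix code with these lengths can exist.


Sum = 2^(-2) + 2^(-4) + 2^(-5) + 2^(-5) + 2^(-6) + 2^(-7) + 2^(-8)
    = 0.25 + 0.0625 + 0.03125 + 0.03125 + 0.015625 + 0.0078125 + 0.00390625
    = 103/256 = 0.40234375
Since 0.40234375 <= 1, Kraft's inequality IS satisfied.
A prefix code with these lengths CAN exist.

Kraft sum = 0.40234375. Satisfied.


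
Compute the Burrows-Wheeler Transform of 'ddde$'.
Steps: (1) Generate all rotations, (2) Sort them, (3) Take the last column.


Rotations (sorted):
  0: $ddde -> last char: e
  1: ddde$ -> last char: $
  2: dde$d -> last char: d
  3: de$dd -> last char: d
  4: e$ddd -> last char: d


BWT = e$ddd


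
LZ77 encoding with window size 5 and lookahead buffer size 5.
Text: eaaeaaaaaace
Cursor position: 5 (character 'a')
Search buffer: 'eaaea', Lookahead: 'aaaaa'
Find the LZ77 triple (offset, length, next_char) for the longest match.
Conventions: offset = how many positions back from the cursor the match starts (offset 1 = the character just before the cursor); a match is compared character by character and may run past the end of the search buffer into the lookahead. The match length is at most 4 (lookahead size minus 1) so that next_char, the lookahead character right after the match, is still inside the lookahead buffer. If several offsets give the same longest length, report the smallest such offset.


Try each offset into the search buffer:
  offset=1 (pos 4, char 'a'): match length 4
  offset=2 (pos 3, char 'e'): match length 0
  offset=3 (pos 2, char 'a'): match length 1
  offset=4 (pos 1, char 'a'): match length 2
  offset=5 (pos 0, char 'e'): match length 0
Longest match has length 4 at offset 1.
next_char = character at position 5 + 4 = 9 -> 'a'

Best match: offset=1, length=4 (matching 'aaaa' starting at position 4)
LZ77 triple: (1, 4, 'a')


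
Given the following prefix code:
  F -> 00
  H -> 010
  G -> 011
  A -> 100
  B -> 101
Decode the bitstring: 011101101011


Decoding step by step:
Bits 011 -> G
Bits 101 -> B
Bits 101 -> B
Bits 011 -> G


Decoded message: GBBG


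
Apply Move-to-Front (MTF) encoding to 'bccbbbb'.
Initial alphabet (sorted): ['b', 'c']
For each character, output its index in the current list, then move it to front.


MTF encoding:
'b': index 0 in ['b', 'c'] -> ['b', 'c']
'c': index 1 in ['b', 'c'] -> ['c', 'b']
'c': index 0 in ['c', 'b'] -> ['c', 'b']
'b': index 1 in ['c', 'b'] -> ['b', 'c']
'b': index 0 in ['b', 'c'] -> ['b', 'c']
'b': index 0 in ['b', 'c'] -> ['b', 'c']
'b': index 0 in ['b', 'c'] -> ['b', 'c']


Output: [0, 1, 0, 1, 0, 0, 0]


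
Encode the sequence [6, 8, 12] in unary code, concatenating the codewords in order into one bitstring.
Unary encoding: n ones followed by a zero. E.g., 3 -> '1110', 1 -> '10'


Encode each number as n ones followed by a terminating 0:
  6 -> 1111110 (7 bits)
  8 -> 111111110 (9 bits)
  12 -> 1111111111110 (13 bits)
Total length = 7 + 9 + 13 = 29 bits.

Unary([6, 8, 12]) = 11111101111111101111111111110 (29 bits)


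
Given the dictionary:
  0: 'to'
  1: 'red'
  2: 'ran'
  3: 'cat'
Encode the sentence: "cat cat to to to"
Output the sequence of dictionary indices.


Look up each word in the dictionary:
  'cat' -> 3
  'cat' -> 3
  'to' -> 0
  'to' -> 0
  'to' -> 0

Encoded: [3, 3, 0, 0, 0]


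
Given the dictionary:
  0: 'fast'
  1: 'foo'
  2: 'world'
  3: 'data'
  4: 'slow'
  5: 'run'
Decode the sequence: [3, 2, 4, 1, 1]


Look up each index in the dictionary:
  3 -> 'data'
  2 -> 'world'
  4 -> 'slow'
  1 -> 'foo'
  1 -> 'foo'

Decoded: "data world slow foo foo"


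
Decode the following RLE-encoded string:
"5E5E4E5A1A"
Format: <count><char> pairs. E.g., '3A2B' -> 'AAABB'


Expanding each <count><char> pair:
  5E -> 'EEEEE'
  5E -> 'EEEEE'
  4E -> 'EEEE'
  5A -> 'AAAAA'
  1A -> 'A'

Decoded = EEEEEEEEEEEEEEAAAAAA


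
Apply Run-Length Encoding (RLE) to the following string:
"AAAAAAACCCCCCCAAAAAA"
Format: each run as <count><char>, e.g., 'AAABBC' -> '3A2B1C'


Scanning runs left to right:
  i=0: run of 'A' x 7 -> '7A'
  i=7: run of 'C' x 7 -> '7C'
  i=14: run of 'A' x 6 -> '6A'

RLE = 7A7C6A


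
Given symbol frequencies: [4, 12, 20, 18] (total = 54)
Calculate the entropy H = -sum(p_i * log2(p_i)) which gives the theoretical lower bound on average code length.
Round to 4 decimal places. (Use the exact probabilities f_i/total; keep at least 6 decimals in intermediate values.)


Per-symbol terms -p_i * log2(p_i) with p_i = f_i/54:
  p = 4/54 = 0.074074: log2(p) = -3.754888, -p*log2(p) = 0.278140
  p = 12/54 = 0.222222: log2(p) = -2.169925, -p*log2(p) = 0.482206
  p = 20/54 = 0.370370: log2(p) = -1.432959, -p*log2(p) = 0.530726
  p = 18/54 = 0.333333: log2(p) = -1.584963, -p*log2(p) = 0.528321
H = 0.278140 + 0.482206 + 0.530726 + 0.528321 = 1.819393

H = 1.8194 bits/symbol


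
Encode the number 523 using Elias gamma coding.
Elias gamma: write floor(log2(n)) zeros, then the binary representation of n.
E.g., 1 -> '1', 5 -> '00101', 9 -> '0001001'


num_bits = floor(log2(523)) + 1 = 10
leading_zeros = num_bits - 1 = 9
binary(523) = 1000001011

Elias gamma(523) = '000000000' + '1000001011' = 0000000001000001011 (19 bits)


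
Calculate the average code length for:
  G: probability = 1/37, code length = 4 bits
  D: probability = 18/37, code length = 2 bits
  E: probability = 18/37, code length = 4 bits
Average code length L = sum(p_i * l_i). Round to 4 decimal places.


Weighted contributions p_i * l_i:
  G: (1/37) * 4 = 4/37
  D: (18/37) * 2 = 36/37
  E: (18/37) * 4 = 72/37
Sum = (4 + 36 + 72)/37 = 112/37

L = 112/37 = 3.0270 bits/symbol


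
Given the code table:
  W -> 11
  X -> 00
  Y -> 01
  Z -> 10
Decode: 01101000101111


Decoding:
01 -> Y
10 -> Z
10 -> Z
00 -> X
10 -> Z
11 -> W
11 -> W


Result: YZZXZWW


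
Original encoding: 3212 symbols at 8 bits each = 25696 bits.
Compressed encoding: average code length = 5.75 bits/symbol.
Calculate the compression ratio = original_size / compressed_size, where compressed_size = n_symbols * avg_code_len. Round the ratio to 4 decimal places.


original_size = n_symbols * orig_bits = 3212 * 8 = 25696 bits
compressed_size = n_symbols * avg_code_len = 3212 * 5.75 = 18469.0 bits
ratio = original_size / compressed_size = 25696 / 18469.0 = 1.3913

Compression ratio = 1.3913


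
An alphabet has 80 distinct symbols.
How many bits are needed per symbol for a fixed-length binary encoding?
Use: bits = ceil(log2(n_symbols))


log2(80) = 6.3219
Bracket: 2^6 = 64 < 80 <= 2^7 = 128
So ceil(log2(80)) = 7

bits = ceil(log2(80)) = ceil(6.3219) = 7 bits


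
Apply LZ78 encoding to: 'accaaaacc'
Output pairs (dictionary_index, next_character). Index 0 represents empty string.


LZ78 encoding steps:
Dictionary: {0: ''}
Step 1: w='' (idx 0), next='a' -> output (0, 'a'), add 'a' as idx 1
Step 2: w='' (idx 0), next='c' -> output (0, 'c'), add 'c' as idx 2
Step 3: w='c' (idx 2), next='a' -> output (2, 'a'), add 'ca' as idx 3
Step 4: w='a' (idx 1), next='a' -> output (1, 'a'), add 'aa' as idx 4
Step 5: w='a' (idx 1), next='c' -> output (1, 'c'), add 'ac' as idx 5
Step 6: w='c' (idx 2), end of input -> output (2, '')


Encoded: [(0, 'a'), (0, 'c'), (2, 'a'), (1, 'a'), (1, 'c'), (2, '')]


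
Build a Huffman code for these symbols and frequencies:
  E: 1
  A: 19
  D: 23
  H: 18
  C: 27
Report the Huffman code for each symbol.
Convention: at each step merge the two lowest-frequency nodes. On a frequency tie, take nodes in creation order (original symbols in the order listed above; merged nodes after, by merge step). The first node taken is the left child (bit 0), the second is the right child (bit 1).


Huffman tree construction:
Step 1: Merge E(1) + H(18) = 19
Step 2: Merge A(19) + (E+H)(19) = 38
Step 3: Merge D(23) + C(27) = 50
Step 4: Merge (A+(E+H))(38) + (D+C)(50) = 88
Read each symbol's code off the tree from the root (left child = 0, right child = 1).

Codes:
  E: 010 (length 3)
  A: 00 (length 2)
  D: 10 (length 2)
  H: 011 (length 3)
  C: 11 (length 2)
Average code length: 195/88 = 2.2159 bits/symbol


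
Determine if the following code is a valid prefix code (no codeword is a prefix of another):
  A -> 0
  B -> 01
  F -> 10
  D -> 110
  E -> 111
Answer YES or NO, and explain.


Checking each pair (does one codeword prefix another?):
  A='0' vs B='01': prefix -- VIOLATION

NO -- this is NOT a valid prefix code. A (0) is a prefix of B (01).


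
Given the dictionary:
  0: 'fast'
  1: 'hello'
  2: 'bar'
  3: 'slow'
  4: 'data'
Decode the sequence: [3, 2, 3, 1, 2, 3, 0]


Look up each index in the dictionary:
  3 -> 'slow'
  2 -> 'bar'
  3 -> 'slow'
  1 -> 'hello'
  2 -> 'bar'
  3 -> 'slow'
  0 -> 'fast'

Decoded: "slow bar slow hello bar slow fast"


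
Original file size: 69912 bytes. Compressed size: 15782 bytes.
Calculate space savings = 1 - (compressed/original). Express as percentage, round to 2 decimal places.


ratio = compressed/original = 15782/69912 = 0.225741
savings = 1 - ratio = 1 - 0.225741 = 0.774259
as a percentage: 0.774259 * 100 = 77.43%

Space savings = 1 - 15782/69912 = 77.43%


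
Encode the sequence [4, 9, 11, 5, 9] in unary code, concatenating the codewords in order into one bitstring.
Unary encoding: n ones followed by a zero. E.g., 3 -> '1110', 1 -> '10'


Encode each number as n ones followed by a terminating 0:
  4 -> 11110 (5 bits)
  9 -> 1111111110 (10 bits)
  11 -> 111111111110 (12 bits)
  5 -> 111110 (6 bits)
  9 -> 1111111110 (10 bits)
Total length = 5 + 10 + 12 + 6 + 10 = 43 bits.

Unary([4, 9, 11, 5, 9]) = 1111011111111101111111111101111101111111110 (43 bits)


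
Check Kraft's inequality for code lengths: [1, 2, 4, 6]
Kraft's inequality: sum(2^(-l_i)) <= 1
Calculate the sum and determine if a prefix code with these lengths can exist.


Sum = 2^(-1) + 2^(-2) + 2^(-4) + 2^(-6)
    = 0.5 + 0.25 + 0.0625 + 0.015625
    = 53/64 = 0.828125
Since 0.828125 <= 1, Kraft's inequality IS satisfied.
A prefix code with these lengths CAN exist.

Kraft sum = 0.828125. Satisfied.


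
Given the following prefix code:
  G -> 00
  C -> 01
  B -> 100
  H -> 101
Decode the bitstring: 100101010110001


Decoding step by step:
Bits 100 -> B
Bits 101 -> H
Bits 01 -> C
Bits 01 -> C
Bits 100 -> B
Bits 01 -> C


Decoded message: BHCCBC


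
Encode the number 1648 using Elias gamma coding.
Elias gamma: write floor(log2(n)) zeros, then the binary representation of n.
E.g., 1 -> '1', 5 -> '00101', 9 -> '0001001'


num_bits = floor(log2(1648)) + 1 = 11
leading_zeros = num_bits - 1 = 10
binary(1648) = 11001110000

Elias gamma(1648) = '0000000000' + '11001110000' = 000000000011001110000 (21 bits)


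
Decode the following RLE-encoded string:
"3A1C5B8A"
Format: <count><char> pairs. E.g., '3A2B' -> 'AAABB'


Expanding each <count><char> pair:
  3A -> 'AAA'
  1C -> 'C'
  5B -> 'BBBBB'
  8A -> 'AAAAAAAA'

Decoded = AAACBBBBBAAAAAAAA


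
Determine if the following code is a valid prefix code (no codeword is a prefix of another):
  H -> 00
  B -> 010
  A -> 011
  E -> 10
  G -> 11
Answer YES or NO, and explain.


Checking each pair (does one codeword prefix another?):
  H='00' vs B='010': no prefix
  H='00' vs A='011': no prefix
  H='00' vs E='10': no prefix
  H='00' vs G='11': no prefix
  B='010' vs H='00': no prefix
  B='010' vs A='011': no prefix
  B='010' vs E='10': no prefix
  B='010' vs G='11': no prefix
  A='011' vs H='00': no prefix
  A='011' vs B='010': no prefix
  A='011' vs E='10': no prefix
  A='011' vs G='11': no prefix
  E='10' vs H='00': no prefix
  E='10' vs B='010': no prefix
  E='10' vs A='011': no prefix
  E='10' vs G='11': no prefix
  G='11' vs H='00': no prefix
  G='11' vs B='010': no prefix
  G='11' vs A='011': no prefix
  G='11' vs E='10': no prefix
No violation found over all pairs.

YES -- this is a valid prefix code. No codeword is a prefix of any other codeword.


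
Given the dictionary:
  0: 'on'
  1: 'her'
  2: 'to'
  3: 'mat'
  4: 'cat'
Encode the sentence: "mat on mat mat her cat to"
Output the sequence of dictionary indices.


Look up each word in the dictionary:
  'mat' -> 3
  'on' -> 0
  'mat' -> 3
  'mat' -> 3
  'her' -> 1
  'cat' -> 4
  'to' -> 2

Encoded: [3, 0, 3, 3, 1, 4, 2]


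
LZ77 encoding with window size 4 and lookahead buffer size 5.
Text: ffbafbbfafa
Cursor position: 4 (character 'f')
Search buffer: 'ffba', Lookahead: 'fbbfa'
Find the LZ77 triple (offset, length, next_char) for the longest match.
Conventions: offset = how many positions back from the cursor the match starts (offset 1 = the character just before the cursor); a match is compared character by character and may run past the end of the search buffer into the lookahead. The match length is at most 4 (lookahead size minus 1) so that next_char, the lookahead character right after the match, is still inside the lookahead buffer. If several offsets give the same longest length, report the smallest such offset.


Try each offset into the search buffer:
  offset=1 (pos 3, char 'a'): match length 0
  offset=2 (pos 2, char 'b'): match length 0
  offset=3 (pos 1, char 'f'): match length 2
  offset=4 (pos 0, char 'f'): match length 1
Longest match has length 2 at offset 3.
next_char = character at position 4 + 2 = 6 -> 'b'

Best match: offset=3, length=2 (matching 'fb' starting at position 1)
LZ77 triple: (3, 2, 'b')


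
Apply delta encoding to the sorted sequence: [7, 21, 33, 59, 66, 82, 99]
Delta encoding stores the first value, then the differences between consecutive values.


First value: 7
Deltas:
  21 - 7 = 14
  33 - 21 = 12
  59 - 33 = 26
  66 - 59 = 7
  82 - 66 = 16
  99 - 82 = 17


Delta encoded: [7, 14, 12, 26, 7, 16, 17]


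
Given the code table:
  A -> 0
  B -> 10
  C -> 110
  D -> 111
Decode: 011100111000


Decoding:
0 -> A
111 -> D
0 -> A
0 -> A
111 -> D
0 -> A
0 -> A
0 -> A


Result: ADAADAAA


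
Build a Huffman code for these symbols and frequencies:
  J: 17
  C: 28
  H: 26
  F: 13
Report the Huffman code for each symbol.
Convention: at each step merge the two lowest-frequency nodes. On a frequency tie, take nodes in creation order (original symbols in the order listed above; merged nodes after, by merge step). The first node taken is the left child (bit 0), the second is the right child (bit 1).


Huffman tree construction:
Step 1: Merge F(13) + J(17) = 30
Step 2: Merge H(26) + C(28) = 54
Step 3: Merge (F+J)(30) + (H+C)(54) = 84
Read each symbol's code off the tree from the root (left child = 0, right child = 1).

Codes:
  J: 01 (length 2)
  C: 11 (length 2)
  H: 10 (length 2)
  F: 00 (length 2)
Average code length: 168/84 = 2.0000 bits/symbol


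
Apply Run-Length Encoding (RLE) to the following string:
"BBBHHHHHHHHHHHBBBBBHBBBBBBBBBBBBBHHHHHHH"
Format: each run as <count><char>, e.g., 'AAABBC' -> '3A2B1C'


Scanning runs left to right:
  i=0: run of 'B' x 3 -> '3B'
  i=3: run of 'H' x 11 -> '11H'
  i=14: run of 'B' x 5 -> '5B'
  i=19: run of 'H' x 1 -> '1H'
  i=20: run of 'B' x 13 -> '13B'
  i=33: run of 'H' x 7 -> '7H'

RLE = 3B11H5B1H13B7H


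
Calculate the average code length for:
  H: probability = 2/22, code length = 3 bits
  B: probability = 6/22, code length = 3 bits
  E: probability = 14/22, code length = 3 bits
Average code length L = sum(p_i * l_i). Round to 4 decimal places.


Weighted contributions p_i * l_i:
  H: (2/22) * 3 = 6/22
  B: (6/22) * 3 = 18/22
  E: (14/22) * 3 = 42/22
Sum = (6 + 18 + 42)/22 = 66/22

L = 66/22 = 3.0000 bits/symbol


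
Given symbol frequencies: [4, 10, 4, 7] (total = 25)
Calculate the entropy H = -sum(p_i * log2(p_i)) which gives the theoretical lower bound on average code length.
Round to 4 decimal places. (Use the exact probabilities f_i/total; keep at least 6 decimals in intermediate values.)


Per-symbol terms -p_i * log2(p_i) with p_i = f_i/25:
  p = 4/25 = 0.160000: log2(p) = -2.643856, -p*log2(p) = 0.423017
  p = 10/25 = 0.400000: log2(p) = -1.321928, -p*log2(p) = 0.528771
  p = 4/25 = 0.160000: log2(p) = -2.643856, -p*log2(p) = 0.423017
  p = 7/25 = 0.280000: log2(p) = -1.836501, -p*log2(p) = 0.514220
H = 0.423017 + 0.528771 + 0.423017 + 0.514220 = 1.889025

H = 1.889 bits/symbol


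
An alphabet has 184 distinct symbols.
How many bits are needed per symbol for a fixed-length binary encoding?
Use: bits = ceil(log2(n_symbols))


log2(184) = 7.5236
Bracket: 2^7 = 128 < 184 <= 2^8 = 256
So ceil(log2(184)) = 8

bits = ceil(log2(184)) = ceil(7.5236) = 8 bits


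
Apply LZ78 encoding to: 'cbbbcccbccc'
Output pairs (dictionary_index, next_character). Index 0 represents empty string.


LZ78 encoding steps:
Dictionary: {0: ''}
Step 1: w='' (idx 0), next='c' -> output (0, 'c'), add 'c' as idx 1
Step 2: w='' (idx 0), next='b' -> output (0, 'b'), add 'b' as idx 2
Step 3: w='b' (idx 2), next='b' -> output (2, 'b'), add 'bb' as idx 3
Step 4: w='c' (idx 1), next='c' -> output (1, 'c'), add 'cc' as idx 4
Step 5: w='c' (idx 1), next='b' -> output (1, 'b'), add 'cb' as idx 5
Step 6: w='cc' (idx 4), next='c' -> output (4, 'c'), add 'ccc' as idx 6


Encoded: [(0, 'c'), (0, 'b'), (2, 'b'), (1, 'c'), (1, 'b'), (4, 'c')]


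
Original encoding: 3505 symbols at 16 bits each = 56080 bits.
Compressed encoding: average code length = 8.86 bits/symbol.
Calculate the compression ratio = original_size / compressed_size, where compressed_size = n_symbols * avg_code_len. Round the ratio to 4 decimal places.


original_size = n_symbols * orig_bits = 3505 * 16 = 56080 bits
compressed_size = n_symbols * avg_code_len = 3505 * 8.86 = 31054.3 bits
ratio = original_size / compressed_size = 56080 / 31054.3 = 1.8059

Compression ratio = 1.8059


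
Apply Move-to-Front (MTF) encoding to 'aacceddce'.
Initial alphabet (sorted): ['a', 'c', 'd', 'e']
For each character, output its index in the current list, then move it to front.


MTF encoding:
'a': index 0 in ['a', 'c', 'd', 'e'] -> ['a', 'c', 'd', 'e']
'a': index 0 in ['a', 'c', 'd', 'e'] -> ['a', 'c', 'd', 'e']
'c': index 1 in ['a', 'c', 'd', 'e'] -> ['c', 'a', 'd', 'e']
'c': index 0 in ['c', 'a', 'd', 'e'] -> ['c', 'a', 'd', 'e']
'e': index 3 in ['c', 'a', 'd', 'e'] -> ['e', 'c', 'a', 'd']
'd': index 3 in ['e', 'c', 'a', 'd'] -> ['d', 'e', 'c', 'a']
'd': index 0 in ['d', 'e', 'c', 'a'] -> ['d', 'e', 'c', 'a']
'c': index 2 in ['d', 'e', 'c', 'a'] -> ['c', 'd', 'e', 'a']
'e': index 2 in ['c', 'd', 'e', 'a'] -> ['e', 'c', 'd', 'a']


Output: [0, 0, 1, 0, 3, 3, 0, 2, 2]


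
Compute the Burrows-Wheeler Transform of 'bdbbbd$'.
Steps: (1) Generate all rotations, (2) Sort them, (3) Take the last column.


Rotations (sorted):
  0: $bdbbbd -> last char: d
  1: bbbd$bd -> last char: d
  2: bbd$bdb -> last char: b
  3: bd$bdbb -> last char: b
  4: bdbbbd$ -> last char: $
  5: d$bdbbb -> last char: b
  6: dbbbd$b -> last char: b


BWT = ddbb$bb


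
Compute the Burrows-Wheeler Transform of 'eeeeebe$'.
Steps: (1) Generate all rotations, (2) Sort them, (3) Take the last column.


Rotations (sorted):
  0: $eeeeebe -> last char: e
  1: be$eeeee -> last char: e
  2: e$eeeeeb -> last char: b
  3: ebe$eeee -> last char: e
  4: eebe$eee -> last char: e
  5: eeebe$ee -> last char: e
  6: eeeebe$e -> last char: e
  7: eeeeebe$ -> last char: $


BWT = eebeeee$


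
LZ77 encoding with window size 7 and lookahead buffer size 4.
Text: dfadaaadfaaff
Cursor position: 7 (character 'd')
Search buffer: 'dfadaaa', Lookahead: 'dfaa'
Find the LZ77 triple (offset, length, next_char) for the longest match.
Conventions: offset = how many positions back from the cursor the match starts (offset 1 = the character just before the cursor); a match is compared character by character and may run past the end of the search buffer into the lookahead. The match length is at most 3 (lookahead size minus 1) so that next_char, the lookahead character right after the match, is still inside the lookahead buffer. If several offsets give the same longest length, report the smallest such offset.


Try each offset into the search buffer:
  offset=1 (pos 6, char 'a'): match length 0
  offset=2 (pos 5, char 'a'): match length 0
  offset=3 (pos 4, char 'a'): match length 0
  offset=4 (pos 3, char 'd'): match length 1
  offset=5 (pos 2, char 'a'): match length 0
  offset=6 (pos 1, char 'f'): match length 0
  offset=7 (pos 0, char 'd'): match length 3
Longest match has length 3 at offset 7.
next_char = character at position 7 + 3 = 10 -> 'a'

Best match: offset=7, length=3 (matching 'dfa' starting at position 0)
LZ77 triple: (7, 3, 'a')


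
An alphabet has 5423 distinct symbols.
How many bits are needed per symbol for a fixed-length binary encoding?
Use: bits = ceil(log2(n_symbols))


log2(5423) = 12.4049
Bracket: 2^12 = 4096 < 5423 <= 2^13 = 8192
So ceil(log2(5423)) = 13

bits = ceil(log2(5423)) = ceil(12.4049) = 13 bits


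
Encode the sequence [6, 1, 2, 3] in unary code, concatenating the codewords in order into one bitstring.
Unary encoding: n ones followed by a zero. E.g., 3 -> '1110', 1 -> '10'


Encode each number as n ones followed by a terminating 0:
  6 -> 1111110 (7 bits)
  1 -> 10 (2 bits)
  2 -> 110 (3 bits)
  3 -> 1110 (4 bits)
Total length = 7 + 2 + 3 + 4 = 16 bits.

Unary([6, 1, 2, 3]) = 1111110101101110 (16 bits)


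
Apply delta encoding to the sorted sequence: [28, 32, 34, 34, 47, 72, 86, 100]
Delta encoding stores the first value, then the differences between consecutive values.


First value: 28
Deltas:
  32 - 28 = 4
  34 - 32 = 2
  34 - 34 = 0
  47 - 34 = 13
  72 - 47 = 25
  86 - 72 = 14
  100 - 86 = 14


Delta encoded: [28, 4, 2, 0, 13, 25, 14, 14]


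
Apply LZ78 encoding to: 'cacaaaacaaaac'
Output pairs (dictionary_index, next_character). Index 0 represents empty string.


LZ78 encoding steps:
Dictionary: {0: ''}
Step 1: w='' (idx 0), next='c' -> output (0, 'c'), add 'c' as idx 1
Step 2: w='' (idx 0), next='a' -> output (0, 'a'), add 'a' as idx 2
Step 3: w='c' (idx 1), next='a' -> output (1, 'a'), add 'ca' as idx 3
Step 4: w='a' (idx 2), next='a' -> output (2, 'a'), add 'aa' as idx 4
Step 5: w='a' (idx 2), next='c' -> output (2, 'c'), add 'ac' as idx 5
Step 6: w='aa' (idx 4), next='a' -> output (4, 'a'), add 'aaa' as idx 6
Step 7: w='ac' (idx 5), end of input -> output (5, '')


Encoded: [(0, 'c'), (0, 'a'), (1, 'a'), (2, 'a'), (2, 'c'), (4, 'a'), (5, '')]


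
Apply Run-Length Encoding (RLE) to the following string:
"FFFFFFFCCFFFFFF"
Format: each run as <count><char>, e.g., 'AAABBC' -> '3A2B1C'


Scanning runs left to right:
  i=0: run of 'F' x 7 -> '7F'
  i=7: run of 'C' x 2 -> '2C'
  i=9: run of 'F' x 6 -> '6F'

RLE = 7F2C6F


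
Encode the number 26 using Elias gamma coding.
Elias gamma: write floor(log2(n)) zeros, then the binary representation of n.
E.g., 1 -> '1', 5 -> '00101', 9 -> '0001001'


num_bits = floor(log2(26)) + 1 = 5
leading_zeros = num_bits - 1 = 4
binary(26) = 11010

Elias gamma(26) = '0000' + '11010' = 000011010 (9 bits)


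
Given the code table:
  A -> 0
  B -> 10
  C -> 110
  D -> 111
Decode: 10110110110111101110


Decoding:
10 -> B
110 -> C
110 -> C
110 -> C
111 -> D
10 -> B
111 -> D
0 -> A


Result: BCCCDBDA


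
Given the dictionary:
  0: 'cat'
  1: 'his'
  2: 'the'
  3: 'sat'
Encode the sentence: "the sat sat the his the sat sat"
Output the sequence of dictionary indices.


Look up each word in the dictionary:
  'the' -> 2
  'sat' -> 3
  'sat' -> 3
  'the' -> 2
  'his' -> 1
  'the' -> 2
  'sat' -> 3
  'sat' -> 3

Encoded: [2, 3, 3, 2, 1, 2, 3, 3]


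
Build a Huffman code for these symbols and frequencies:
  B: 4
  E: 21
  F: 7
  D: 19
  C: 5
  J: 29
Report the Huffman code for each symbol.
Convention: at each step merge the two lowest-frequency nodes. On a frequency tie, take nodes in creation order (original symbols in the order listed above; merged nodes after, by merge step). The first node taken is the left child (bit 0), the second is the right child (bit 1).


Huffman tree construction:
Step 1: Merge B(4) + C(5) = 9
Step 2: Merge F(7) + (B+C)(9) = 16
Step 3: Merge (F+(B+C))(16) + D(19) = 35
Step 4: Merge E(21) + J(29) = 50
Step 5: Merge ((F+(B+C))+D)(35) + (E+J)(50) = 85
Read each symbol's code off the tree from the root (left child = 0, right child = 1).

Codes:
  B: 0010 (length 4)
  E: 10 (length 2)
  F: 000 (length 3)
  D: 01 (length 2)
  C: 0011 (length 4)
  J: 11 (length 2)
Average code length: 195/85 = 2.2941 bits/symbol


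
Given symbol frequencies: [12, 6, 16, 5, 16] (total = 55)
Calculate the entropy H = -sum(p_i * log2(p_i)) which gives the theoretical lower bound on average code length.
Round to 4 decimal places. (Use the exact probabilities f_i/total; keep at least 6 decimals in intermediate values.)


Per-symbol terms -p_i * log2(p_i) with p_i = f_i/55:
  p = 12/55 = 0.218182: log2(p) = -2.196397, -p*log2(p) = 0.479214
  p = 6/55 = 0.109091: log2(p) = -3.196397, -p*log2(p) = 0.348698
  p = 16/55 = 0.290909: log2(p) = -1.781360, -p*log2(p) = 0.518214
  p = 5/55 = 0.090909: log2(p) = -3.459432, -p*log2(p) = 0.314494
  p = 16/55 = 0.290909: log2(p) = -1.781360, -p*log2(p) = 0.518214
H = 0.479214 + 0.348698 + 0.518214 + 0.314494 + 0.518214 = 2.178834

H = 2.1788 bits/symbol


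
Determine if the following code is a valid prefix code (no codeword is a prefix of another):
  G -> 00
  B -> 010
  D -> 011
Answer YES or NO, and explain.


Checking each pair (does one codeword prefix another?):
  G='00' vs B='010': no prefix
  G='00' vs D='011': no prefix
  B='010' vs G='00': no prefix
  B='010' vs D='011': no prefix
  D='011' vs G='00': no prefix
  D='011' vs B='010': no prefix
No violation found over all pairs.

YES -- this is a valid prefix code. No codeword is a prefix of any other codeword.


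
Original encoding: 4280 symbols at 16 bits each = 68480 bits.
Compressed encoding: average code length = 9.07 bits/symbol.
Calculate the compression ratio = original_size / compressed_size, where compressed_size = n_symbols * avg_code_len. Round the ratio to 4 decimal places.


original_size = n_symbols * orig_bits = 4280 * 16 = 68480 bits
compressed_size = n_symbols * avg_code_len = 4280 * 9.07 = 38819.6 bits
ratio = original_size / compressed_size = 68480 / 38819.6 = 1.7641

Compression ratio = 1.7641


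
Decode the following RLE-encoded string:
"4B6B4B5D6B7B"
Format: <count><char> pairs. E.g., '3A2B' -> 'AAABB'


Expanding each <count><char> pair:
  4B -> 'BBBB'
  6B -> 'BBBBBB'
  4B -> 'BBBB'
  5D -> 'DDDDD'
  6B -> 'BBBBBB'
  7B -> 'BBBBBBB'

Decoded = BBBBBBBBBBBBBBDDDDDBBBBBBBBBBBBB


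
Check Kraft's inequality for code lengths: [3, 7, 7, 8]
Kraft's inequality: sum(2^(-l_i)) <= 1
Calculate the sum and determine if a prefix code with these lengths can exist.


Sum = 2^(-3) + 2^(-7) + 2^(-7) + 2^(-8)
    = 0.125 + 0.0078125 + 0.0078125 + 0.00390625
    = 37/256 = 0.14453125
Since 0.14453125 <= 1, Kraft's inequality IS satisfied.
A prefix code with these lengths CAN exist.

Kraft sum = 0.14453125. Satisfied.


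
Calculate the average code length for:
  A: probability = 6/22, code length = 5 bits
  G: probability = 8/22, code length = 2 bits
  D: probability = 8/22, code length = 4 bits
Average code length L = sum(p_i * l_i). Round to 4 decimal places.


Weighted contributions p_i * l_i:
  A: (6/22) * 5 = 30/22
  G: (8/22) * 2 = 16/22
  D: (8/22) * 4 = 32/22
Sum = (30 + 16 + 32)/22 = 78/22

L = 78/22 = 3.5455 bits/symbol


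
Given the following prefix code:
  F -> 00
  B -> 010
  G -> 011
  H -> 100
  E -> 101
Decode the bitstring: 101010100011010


Decoding step by step:
Bits 101 -> E
Bits 010 -> B
Bits 100 -> H
Bits 011 -> G
Bits 010 -> B


Decoded message: EBHGB


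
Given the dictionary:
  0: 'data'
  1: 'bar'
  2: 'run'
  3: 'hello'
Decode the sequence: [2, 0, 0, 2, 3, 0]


Look up each index in the dictionary:
  2 -> 'run'
  0 -> 'data'
  0 -> 'data'
  2 -> 'run'
  3 -> 'hello'
  0 -> 'data'

Decoded: "run data data run hello data"


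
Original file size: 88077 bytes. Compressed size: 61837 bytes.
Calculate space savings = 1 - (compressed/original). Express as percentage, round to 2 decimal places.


ratio = compressed/original = 61837/88077 = 0.702079
savings = 1 - ratio = 1 - 0.702079 = 0.297921
as a percentage: 0.297921 * 100 = 29.79%

Space savings = 1 - 61837/88077 = 29.79%


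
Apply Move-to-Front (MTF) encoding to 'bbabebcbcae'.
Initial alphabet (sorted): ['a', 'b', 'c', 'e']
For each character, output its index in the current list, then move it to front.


MTF encoding:
'b': index 1 in ['a', 'b', 'c', 'e'] -> ['b', 'a', 'c', 'e']
'b': index 0 in ['b', 'a', 'c', 'e'] -> ['b', 'a', 'c', 'e']
'a': index 1 in ['b', 'a', 'c', 'e'] -> ['a', 'b', 'c', 'e']
'b': index 1 in ['a', 'b', 'c', 'e'] -> ['b', 'a', 'c', 'e']
'e': index 3 in ['b', 'a', 'c', 'e'] -> ['e', 'b', 'a', 'c']
'b': index 1 in ['e', 'b', 'a', 'c'] -> ['b', 'e', 'a', 'c']
'c': index 3 in ['b', 'e', 'a', 'c'] -> ['c', 'b', 'e', 'a']
'b': index 1 in ['c', 'b', 'e', 'a'] -> ['b', 'c', 'e', 'a']
'c': index 1 in ['b', 'c', 'e', 'a'] -> ['c', 'b', 'e', 'a']
'a': index 3 in ['c', 'b', 'e', 'a'] -> ['a', 'c', 'b', 'e']
'e': index 3 in ['a', 'c', 'b', 'e'] -> ['e', 'a', 'c', 'b']


Output: [1, 0, 1, 1, 3, 1, 3, 1, 1, 3, 3]


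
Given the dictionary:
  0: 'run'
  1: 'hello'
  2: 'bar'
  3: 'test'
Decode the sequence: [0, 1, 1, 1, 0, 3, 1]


Look up each index in the dictionary:
  0 -> 'run'
  1 -> 'hello'
  1 -> 'hello'
  1 -> 'hello'
  0 -> 'run'
  3 -> 'test'
  1 -> 'hello'

Decoded: "run hello hello hello run test hello"


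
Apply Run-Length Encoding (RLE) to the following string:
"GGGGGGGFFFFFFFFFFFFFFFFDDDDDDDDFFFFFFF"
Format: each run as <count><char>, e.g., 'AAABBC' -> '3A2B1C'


Scanning runs left to right:
  i=0: run of 'G' x 7 -> '7G'
  i=7: run of 'F' x 16 -> '16F'
  i=23: run of 'D' x 8 -> '8D'
  i=31: run of 'F' x 7 -> '7F'

RLE = 7G16F8D7F


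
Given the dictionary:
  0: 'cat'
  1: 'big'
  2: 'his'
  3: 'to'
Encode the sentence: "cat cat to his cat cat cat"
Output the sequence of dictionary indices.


Look up each word in the dictionary:
  'cat' -> 0
  'cat' -> 0
  'to' -> 3
  'his' -> 2
  'cat' -> 0
  'cat' -> 0
  'cat' -> 0

Encoded: [0, 0, 3, 2, 0, 0, 0]


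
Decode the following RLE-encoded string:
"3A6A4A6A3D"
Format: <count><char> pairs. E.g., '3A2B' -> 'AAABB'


Expanding each <count><char> pair:
  3A -> 'AAA'
  6A -> 'AAAAAA'
  4A -> 'AAAA'
  6A -> 'AAAAAA'
  3D -> 'DDD'

Decoded = AAAAAAAAAAAAAAAAAAADDD


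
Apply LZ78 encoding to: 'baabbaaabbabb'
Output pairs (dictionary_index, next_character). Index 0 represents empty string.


LZ78 encoding steps:
Dictionary: {0: ''}
Step 1: w='' (idx 0), next='b' -> output (0, 'b'), add 'b' as idx 1
Step 2: w='' (idx 0), next='a' -> output (0, 'a'), add 'a' as idx 2
Step 3: w='a' (idx 2), next='b' -> output (2, 'b'), add 'ab' as idx 3
Step 4: w='b' (idx 1), next='a' -> output (1, 'a'), add 'ba' as idx 4
Step 5: w='a' (idx 2), next='a' -> output (2, 'a'), add 'aa' as idx 5
Step 6: w='b' (idx 1), next='b' -> output (1, 'b'), add 'bb' as idx 6
Step 7: w='ab' (idx 3), next='b' -> output (3, 'b'), add 'abb' as idx 7


Encoded: [(0, 'b'), (0, 'a'), (2, 'b'), (1, 'a'), (2, 'a'), (1, 'b'), (3, 'b')]


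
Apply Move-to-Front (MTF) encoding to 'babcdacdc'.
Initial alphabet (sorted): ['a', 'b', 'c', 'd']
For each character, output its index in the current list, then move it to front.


MTF encoding:
'b': index 1 in ['a', 'b', 'c', 'd'] -> ['b', 'a', 'c', 'd']
'a': index 1 in ['b', 'a', 'c', 'd'] -> ['a', 'b', 'c', 'd']
'b': index 1 in ['a', 'b', 'c', 'd'] -> ['b', 'a', 'c', 'd']
'c': index 2 in ['b', 'a', 'c', 'd'] -> ['c', 'b', 'a', 'd']
'd': index 3 in ['c', 'b', 'a', 'd'] -> ['d', 'c', 'b', 'a']
'a': index 3 in ['d', 'c', 'b', 'a'] -> ['a', 'd', 'c', 'b']
'c': index 2 in ['a', 'd', 'c', 'b'] -> ['c', 'a', 'd', 'b']
'd': index 2 in ['c', 'a', 'd', 'b'] -> ['d', 'c', 'a', 'b']
'c': index 1 in ['d', 'c', 'a', 'b'] -> ['c', 'd', 'a', 'b']


Output: [1, 1, 1, 2, 3, 3, 2, 2, 1]
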